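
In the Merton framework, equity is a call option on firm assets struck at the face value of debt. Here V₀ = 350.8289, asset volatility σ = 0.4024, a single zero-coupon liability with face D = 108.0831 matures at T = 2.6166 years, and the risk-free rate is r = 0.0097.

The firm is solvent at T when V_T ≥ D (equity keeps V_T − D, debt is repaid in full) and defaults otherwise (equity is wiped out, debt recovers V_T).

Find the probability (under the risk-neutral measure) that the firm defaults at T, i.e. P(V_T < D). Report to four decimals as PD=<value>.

PD=0.0640

d₁ = [ln(V₀/D) + (r + σ²/2)T] / (σ√T)
   = [ln(350.8289/108.0831) + (0.0097 + 0.5·0.4024²)·2.6166] / (0.4024·√2.6166)
   = [1.177398 + 0.237228] / 0.650919 = 2.173278
d₂ = d₁ − σ√T = 2.173278 − 0.650919 = 1.522359
risk-neutral PD = N(−d₂) = N(-1.522359) = 0.063960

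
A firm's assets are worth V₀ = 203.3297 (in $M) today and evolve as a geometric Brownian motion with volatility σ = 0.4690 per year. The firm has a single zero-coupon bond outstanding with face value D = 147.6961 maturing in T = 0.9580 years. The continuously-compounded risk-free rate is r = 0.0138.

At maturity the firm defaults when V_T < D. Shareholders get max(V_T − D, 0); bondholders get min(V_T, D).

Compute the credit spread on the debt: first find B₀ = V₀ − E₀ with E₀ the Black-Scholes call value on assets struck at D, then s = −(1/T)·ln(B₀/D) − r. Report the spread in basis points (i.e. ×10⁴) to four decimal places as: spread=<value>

spread=792.4685

d₁ = [ln(V₀/D) + (r + σ²/2)T] / (σ√T)
   = [ln(203.3297/147.6961) + (0.0138 + 0.5·0.4690²)·0.9580] / (0.4690·√0.9580)
   = [0.319672 + 0.118582] / 0.459045 = 0.954707
d₂ = d₁ − σ√T = 0.954707 − 0.459045 = 0.495661
N(d₁) = 0.830137,  N(d₂) = 0.689933,  e^(−rT) = 0.986867
E₀ = V₀·N(d₁) − D·e^(−rT)·N(d₂)
   = 203.3297·0.830137 − 147.6961·0.986867·0.689933 = 68.229342
B₀ = V₀ − E₀ = 203.3297 − 68.229342 = 135.100358
spread = −(1/T)·ln(B₀/D) − r = −(1/0.9580)·ln(135.100358/147.6961) − 0.0138 = 0.07924685
in basis points: 0.07924685 × 10⁴ = 792.4685 bp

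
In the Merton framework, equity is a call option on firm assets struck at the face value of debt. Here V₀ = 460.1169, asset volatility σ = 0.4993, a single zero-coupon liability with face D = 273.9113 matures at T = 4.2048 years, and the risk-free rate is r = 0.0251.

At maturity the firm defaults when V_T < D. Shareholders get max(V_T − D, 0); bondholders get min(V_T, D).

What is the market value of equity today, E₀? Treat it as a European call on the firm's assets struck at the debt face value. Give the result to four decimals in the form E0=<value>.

E0=266.9993

d₁ = [ln(V₀/D) + (r + σ²/2)T] / (σ√T)
   = [ln(460.1169/273.9113) + (0.0251 + 0.5·0.4993²)·4.2048] / (0.4993·√4.2048)
   = [0.518676 + 0.629670] / 1.023845 = 1.121601
d₂ = d₁ − σ√T = 1.121601 − 1.023845 = 0.097756
N(d₁) = 0.868984,  N(d₂) = 0.538937,  e^(−rT) = 0.899838
E₀ = V₀·N(d₁) − D·e^(−rT)·N(d₂)
   = 460.1169·0.868984 − 273.9113·0.899838·0.538937 = 266.999273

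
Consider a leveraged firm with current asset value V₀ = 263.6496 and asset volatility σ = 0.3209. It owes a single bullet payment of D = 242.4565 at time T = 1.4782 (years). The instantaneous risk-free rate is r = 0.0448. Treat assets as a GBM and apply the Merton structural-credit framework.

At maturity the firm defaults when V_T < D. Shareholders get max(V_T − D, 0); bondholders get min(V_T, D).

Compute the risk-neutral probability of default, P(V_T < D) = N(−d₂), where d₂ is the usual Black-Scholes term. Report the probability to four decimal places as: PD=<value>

PD=0.4249

d₁ = [ln(V₀/D) + (r + σ²/2)T] / (σ√T)
   = [ln(263.6496/242.4565) + (0.0448 + 0.5·0.3209²)·1.4782] / (0.3209·√1.4782)
   = [0.083799 + 0.142334] / 0.390154 = 0.579597
d₂ = d₁ − σ√T = 0.579597 − 0.390154 = 0.189443
risk-neutral PD = N(−d₂) = N(-0.189443) = 0.424873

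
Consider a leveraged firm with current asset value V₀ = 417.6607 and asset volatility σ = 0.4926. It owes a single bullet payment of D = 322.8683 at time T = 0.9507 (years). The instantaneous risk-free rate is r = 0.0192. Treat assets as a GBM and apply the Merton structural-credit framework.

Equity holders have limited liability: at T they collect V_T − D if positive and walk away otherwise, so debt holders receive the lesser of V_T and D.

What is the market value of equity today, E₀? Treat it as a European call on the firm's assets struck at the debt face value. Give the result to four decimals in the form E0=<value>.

d₁ = [ln(V₀/D) + (r + σ²/2)T] / (σ√T)
   = [ln(417.6607/322.8683) + (0.0192 + 0.5·0.4926²)·0.9507] / (0.4926·√0.9507)
   = [0.257425 + 0.133599] / 0.480304 = 0.814118
d₂ = d₁ − σ√T = 0.814118 − 0.480304 = 0.333814
N(d₁) = 0.792211,  N(d₂) = 0.630740,  e^(−rT) = 0.981912
E₀ = V₀·N(d₁) − D·e^(−rT)·N(d₂)
   = 417.6607·0.792211 − 322.8683·0.981912·0.630740 = 130.913083

E0=130.9131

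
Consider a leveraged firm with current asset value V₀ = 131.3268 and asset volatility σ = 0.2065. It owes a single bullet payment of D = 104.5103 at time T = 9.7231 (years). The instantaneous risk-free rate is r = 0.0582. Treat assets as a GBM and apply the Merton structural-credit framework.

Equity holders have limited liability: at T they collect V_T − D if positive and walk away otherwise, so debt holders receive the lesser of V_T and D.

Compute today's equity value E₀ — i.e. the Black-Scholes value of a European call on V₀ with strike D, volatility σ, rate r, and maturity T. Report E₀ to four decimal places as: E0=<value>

d₁ = [ln(V₀/D) + (r + σ²/2)T] / (σ√T)
   = [ln(131.3268/104.5103) + (0.0582 + 0.5·0.2065²)·9.7231] / (0.2065·√9.7231)
   = [0.228403 + 0.773192] / 0.643906 = 1.555499
d₂ = d₁ − σ√T = 1.555499 − 0.643906 = 0.911593
N(d₁) = 0.940086,  N(d₂) = 0.819009,  e^(−rT) = 0.567858
E₀ = V₀·N(d₁) − D·e^(−rT)·N(d₂)
   = 131.3268·0.940086 − 104.5103·0.567858·0.819009 = 74.852853

E0=74.8529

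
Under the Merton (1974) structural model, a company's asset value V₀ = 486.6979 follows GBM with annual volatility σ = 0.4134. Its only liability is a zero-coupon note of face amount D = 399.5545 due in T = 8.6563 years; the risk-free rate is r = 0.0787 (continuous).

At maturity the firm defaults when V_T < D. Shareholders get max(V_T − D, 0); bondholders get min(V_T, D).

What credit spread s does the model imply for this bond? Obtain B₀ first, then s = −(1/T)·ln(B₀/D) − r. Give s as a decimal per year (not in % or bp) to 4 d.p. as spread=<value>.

spread=0.0308

d₁ = [ln(V₀/D) + (r + σ²/2)T] / (σ√T)
   = [ln(486.6979/399.5545) + (0.0787 + 0.5·0.4134²)·8.6563] / (0.4134·√8.6563)
   = [0.197293 + 1.420930] / 1.216289 = 1.330460
d₂ = d₁ − σ√T = 1.330460 − 1.216289 = 0.114171
N(d₁) = 0.908317,  N(d₂) = 0.545449,  e^(−rT) = 0.505984
E₀ = V₀·N(d₁) − D·e^(−rT)·N(d₂)
   = 486.6979·0.908317 − 399.5545·0.505984·0.545449 = 331.803411
B₀ = V₀ − E₀ = 486.6979 − 331.803411 = 154.894489
spread = −(1/T)·ln(B₀/D) − r = −(1/8.6563)·ln(154.894489/399.5545) − 0.0787 = 0.03077010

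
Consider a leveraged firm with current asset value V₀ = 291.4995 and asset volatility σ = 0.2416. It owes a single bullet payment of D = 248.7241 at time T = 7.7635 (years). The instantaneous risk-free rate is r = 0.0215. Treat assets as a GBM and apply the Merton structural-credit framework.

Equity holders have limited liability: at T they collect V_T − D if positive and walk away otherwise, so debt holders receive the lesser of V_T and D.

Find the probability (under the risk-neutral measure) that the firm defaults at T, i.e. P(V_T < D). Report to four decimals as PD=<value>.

PD=0.4415

d₁ = [ln(V₀/D) + (r + σ²/2)T] / (σ√T)
   = [ln(291.4995/248.7241) + (0.0215 + 0.5·0.2416²)·7.7635] / (0.2416·√7.7635)
   = [0.158694 + 0.393495] / 0.673171 = 0.820280
d₂ = d₁ − σ√T = 0.820280 − 0.673171 = 0.147109
risk-neutral PD = N(−d₂) = N(-0.147109) = 0.441523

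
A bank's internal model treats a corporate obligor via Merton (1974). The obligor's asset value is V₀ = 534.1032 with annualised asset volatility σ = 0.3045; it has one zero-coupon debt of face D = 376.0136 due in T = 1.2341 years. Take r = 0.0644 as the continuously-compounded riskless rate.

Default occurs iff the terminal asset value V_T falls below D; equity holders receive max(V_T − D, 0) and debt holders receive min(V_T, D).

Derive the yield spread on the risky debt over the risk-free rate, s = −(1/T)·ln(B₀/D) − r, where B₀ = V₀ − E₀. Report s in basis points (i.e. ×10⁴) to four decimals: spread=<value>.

d₁ = [ln(V₀/D) + (r + σ²/2)T] / (σ√T)
   = [ln(534.1032/376.0136) + (0.0644 + 0.5·0.3045²)·1.2341] / (0.3045·√1.2341)
   = [0.350964 + 0.136689] / 0.338269 = 1.441612
d₂ = d₁ − σ√T = 1.441612 − 0.338269 = 1.103342
N(d₁) = 0.925294,  N(d₂) = 0.865061,  e^(−rT) = 0.923600
E₀ = V₀·N(d₁) − D·e^(−rT)·N(d₂)
   = 534.1032·0.925294 − 376.0136·0.923600·0.865061 = 193.778819
B₀ = V₀ − E₀ = 534.1032 − 193.778819 = 340.324381
spread = −(1/T)·ln(B₀/D) − r = −(1/1.2341)·ln(340.324381/376.0136) − 0.0644 = 0.01640876
in basis points: 0.01640876 × 10⁴ = 164.0876 bp

spread=164.0876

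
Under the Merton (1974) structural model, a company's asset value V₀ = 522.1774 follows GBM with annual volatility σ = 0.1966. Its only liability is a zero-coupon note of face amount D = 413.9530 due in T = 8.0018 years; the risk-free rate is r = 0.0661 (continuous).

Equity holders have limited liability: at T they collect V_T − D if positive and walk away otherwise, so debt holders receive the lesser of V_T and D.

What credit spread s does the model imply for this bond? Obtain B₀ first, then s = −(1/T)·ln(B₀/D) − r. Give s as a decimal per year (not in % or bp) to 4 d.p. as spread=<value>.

spread=0.0039

d₁ = [ln(V₀/D) + (r + σ²/2)T] / (σ√T)
   = [ln(522.1774/413.9530) + (0.0661 + 0.5·0.1966²)·8.0018] / (0.1966·√8.0018)
   = [0.232255 + 0.683560] / 0.556131 = 1.646760
d₂ = d₁ − σ√T = 1.646760 − 0.556131 = 1.090629
N(d₁) = 0.950196,  N(d₂) = 0.862282,  e^(−rT) = 0.589242
E₀ = V₀·N(d₁) − D·e^(−rT)·N(d₂)
   = 522.1774·0.950196 − 413.9530·0.589242·0.862282 = 285.844688
B₀ = V₀ − E₀ = 522.1774 − 285.844688 = 236.332712
spread = −(1/T)·ln(B₀/D) − r = −(1/8.0018)·ln(236.332712/413.9530) − 0.0661 = 0.00394822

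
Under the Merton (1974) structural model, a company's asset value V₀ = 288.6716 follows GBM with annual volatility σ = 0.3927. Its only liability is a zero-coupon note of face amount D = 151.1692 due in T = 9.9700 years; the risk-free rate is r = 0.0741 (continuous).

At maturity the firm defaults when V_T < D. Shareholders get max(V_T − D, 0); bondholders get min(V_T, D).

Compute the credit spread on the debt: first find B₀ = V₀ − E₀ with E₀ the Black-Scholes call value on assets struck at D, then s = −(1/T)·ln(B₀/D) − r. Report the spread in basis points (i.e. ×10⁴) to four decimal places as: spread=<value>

spread=157.0199

d₁ = [ln(V₀/D) + (r + σ²/2)T] / (σ√T)
   = [ln(288.6716/151.1692) + (0.0741 + 0.5·0.3927²)·9.9700] / (0.3927·√9.9700)
   = [0.646890 + 1.507530] / 1.239962 = 1.737488
d₂ = d₁ − σ√T = 1.737488 − 1.239962 = 0.497526
N(d₁) = 0.958850,  N(d₂) = 0.690591,  e^(−rT) = 0.477698
E₀ = V₀·N(d₁) − D·e^(−rT)·N(d₂)
   = 288.6716·0.958850 − 151.1692·0.477698·0.690591 = 226.922843
B₀ = V₀ − E₀ = 288.6716 − 226.922843 = 61.748757
spread = −(1/T)·ln(B₀/D) − r = −(1/9.9700)·ln(61.748757/151.1692) − 0.0741 = 0.01570199
in basis points: 0.01570199 × 10⁴ = 157.0199 bp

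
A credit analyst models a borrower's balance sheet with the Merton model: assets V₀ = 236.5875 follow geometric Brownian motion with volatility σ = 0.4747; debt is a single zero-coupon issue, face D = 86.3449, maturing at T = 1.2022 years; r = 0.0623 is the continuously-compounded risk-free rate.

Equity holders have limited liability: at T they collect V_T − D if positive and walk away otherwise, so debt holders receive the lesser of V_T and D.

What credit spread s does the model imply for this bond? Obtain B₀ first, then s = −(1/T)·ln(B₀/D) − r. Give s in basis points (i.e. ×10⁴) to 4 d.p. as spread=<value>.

d₁ = [ln(V₀/D) + (r + σ²/2)T] / (σ√T)
   = [ln(236.5875/86.3449) + (0.0623 + 0.5·0.4747²)·1.2022] / (0.4747·√1.2022)
   = [1.007968 + 0.210349] / 0.520484 = 2.340738
d₂ = d₁ − σ√T = 2.340738 − 0.520484 = 1.820254
N(d₁) = 0.990377,  N(d₂) = 0.965640,  e^(−rT) = 0.927839
E₀ = V₀·N(d₁) − D·e^(−rT)·N(d₂)
   = 236.5875·0.990377 − 86.3449·0.927839·0.965640 = 156.949430
B₀ = V₀ − E₀ = 236.5875 − 156.949430 = 79.638070
spread = −(1/T)·ln(B₀/D) − r = −(1/1.2022)·ln(79.638070/86.3449) − 0.0623 = 0.00495794
in basis points: 0.00495794 × 10⁴ = 49.5794 bp

spread=49.5794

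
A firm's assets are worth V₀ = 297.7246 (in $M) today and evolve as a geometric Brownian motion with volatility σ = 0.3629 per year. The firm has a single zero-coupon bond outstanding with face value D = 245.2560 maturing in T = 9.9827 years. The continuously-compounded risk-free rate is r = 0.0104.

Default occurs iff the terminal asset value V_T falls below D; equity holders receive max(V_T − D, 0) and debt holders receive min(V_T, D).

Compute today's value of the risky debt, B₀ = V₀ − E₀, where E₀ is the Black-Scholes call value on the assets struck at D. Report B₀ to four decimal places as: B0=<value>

d₁ = [ln(V₀/D) + (r + σ²/2)T] / (σ√T)
   = [ln(297.7246/245.2560) + (0.0104 + 0.5·0.3629²)·9.9827] / (0.3629·√9.9827)
   = [0.193866 + 0.761163] / 1.146597 = 0.832925
d₂ = d₁ − σ√T = 0.832925 − 1.146597 = -0.313673
N(d₁) = 0.797556,  N(d₂) = 0.376885,  e^(−rT) = 0.901387
E₀ = V₀·N(d₁) − D·e^(−rT)·N(d₂)
   = 297.7246·0.797556 − 245.2560·0.901387·0.376885 = 154.133982
B₀ = V₀ − E₀ = 297.7246 − 154.133982 = 143.590618

B0=143.5906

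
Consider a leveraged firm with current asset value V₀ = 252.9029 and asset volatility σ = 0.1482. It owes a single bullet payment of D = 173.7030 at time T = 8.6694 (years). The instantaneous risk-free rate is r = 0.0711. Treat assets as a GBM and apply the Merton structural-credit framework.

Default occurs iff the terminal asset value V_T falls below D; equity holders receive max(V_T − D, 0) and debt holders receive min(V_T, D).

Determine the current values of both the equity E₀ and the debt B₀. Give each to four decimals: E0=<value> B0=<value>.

d₁ = [ln(V₀/D) + (r + σ²/2)T] / (σ√T)
   = [ln(252.9029/173.7030) + (0.0711 + 0.5·0.1482²)·8.6694] / (0.1482·√8.6694)
   = [0.375659 + 0.711598] / 0.436358 = 2.491664
d₂ = d₁ − σ√T = 2.491664 − 0.436358 = 2.055306
N(d₁) = 0.993643,  N(d₂) = 0.980075,  e^(−rT) = 0.539888
E₀ = V₀·N(d₁) − D·e^(−rT)·N(d₂)
   = 252.9029·0.993643 − 173.7030·0.539888·0.980075 = 159.383566
B₀ = V₀ − E₀ = 252.9029 − 159.383566 = 93.519334

E0=159.3836 B0=93.5193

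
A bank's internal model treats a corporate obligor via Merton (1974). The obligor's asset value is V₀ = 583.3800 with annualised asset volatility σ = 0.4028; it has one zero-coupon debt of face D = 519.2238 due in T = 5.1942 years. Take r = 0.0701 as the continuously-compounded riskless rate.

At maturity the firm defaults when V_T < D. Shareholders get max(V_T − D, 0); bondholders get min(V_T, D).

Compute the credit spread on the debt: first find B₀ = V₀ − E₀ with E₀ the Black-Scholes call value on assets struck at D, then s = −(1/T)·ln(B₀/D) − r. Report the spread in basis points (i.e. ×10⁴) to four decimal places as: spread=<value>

d₁ = [ln(V₀/D) + (r + σ²/2)T] / (σ√T)
   = [ln(583.3800/519.2238) + (0.0701 + 0.5·0.4028²)·5.1942] / (0.4028·√5.1942)
   = [0.116504 + 0.785487] / 0.918013 = 0.982547
d₂ = d₁ − σ√T = 0.982547 − 0.918013 = 0.064534
N(d₁) = 0.837085,  N(d₂) = 0.525728,  e^(−rT) = 0.694812
E₀ = V₀·N(d₁) − D·e^(−rT)·N(d₂)
   = 583.3800·0.837085 − 519.2238·0.694812·0.525728 = 298.675418
B₀ = V₀ − E₀ = 583.3800 − 298.675418 = 284.704582
spread = −(1/T)·ln(B₀/D) − r = −(1/5.1942)·ln(284.704582/519.2238) − 0.0701 = 0.04558344
in basis points: 0.04558344 × 10⁴ = 455.8344 bp

spread=455.8344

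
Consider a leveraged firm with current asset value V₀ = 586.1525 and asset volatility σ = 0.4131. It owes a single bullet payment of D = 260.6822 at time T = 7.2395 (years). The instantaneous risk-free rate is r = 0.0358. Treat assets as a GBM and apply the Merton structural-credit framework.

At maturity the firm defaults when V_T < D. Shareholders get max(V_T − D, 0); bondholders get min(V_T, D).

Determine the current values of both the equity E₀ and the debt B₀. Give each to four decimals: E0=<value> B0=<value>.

d₁ = [ln(V₀/D) + (r + σ²/2)T] / (σ√T)
   = [ln(586.1525/260.6822) + (0.0358 + 0.5·0.4131²)·7.2395] / (0.4131·√7.2395)
   = [0.810278 + 0.876890] / 1.111500 = 1.517920
d₂ = d₁ − σ√T = 1.517920 − 1.111500 = 0.406420
N(d₁) = 0.935483,  N(d₂) = 0.657783,  e^(−rT) = 0.771689
E₀ = V₀·N(d₁) − D·e^(−rT)·N(d₂)
   = 586.1525·0.935483 − 260.6822·0.771689·0.657783 = 416.012294
B₀ = V₀ − E₀ = 586.1525 − 416.012294 = 170.140206

E0=416.0123 B0=170.1402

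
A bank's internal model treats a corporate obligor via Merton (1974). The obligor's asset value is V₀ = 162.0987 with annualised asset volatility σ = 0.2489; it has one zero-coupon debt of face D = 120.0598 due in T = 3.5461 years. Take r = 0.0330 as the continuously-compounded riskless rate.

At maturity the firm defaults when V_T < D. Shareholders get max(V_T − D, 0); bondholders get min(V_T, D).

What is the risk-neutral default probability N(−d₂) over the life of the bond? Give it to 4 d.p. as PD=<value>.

d₁ = [ln(V₀/D) + (r + σ²/2)T] / (σ√T)
   = [ln(162.0987/120.0598) + (0.0330 + 0.5·0.2489²)·3.5461] / (0.2489·√3.5461)
   = [0.300215 + 0.226864] / 0.468706 = 1.124542
d₂ = d₁ − σ√T = 1.124542 − 0.468706 = 0.655836
risk-neutral PD = N(−d₂) = N(-0.655836) = 0.255965

PD=0.2560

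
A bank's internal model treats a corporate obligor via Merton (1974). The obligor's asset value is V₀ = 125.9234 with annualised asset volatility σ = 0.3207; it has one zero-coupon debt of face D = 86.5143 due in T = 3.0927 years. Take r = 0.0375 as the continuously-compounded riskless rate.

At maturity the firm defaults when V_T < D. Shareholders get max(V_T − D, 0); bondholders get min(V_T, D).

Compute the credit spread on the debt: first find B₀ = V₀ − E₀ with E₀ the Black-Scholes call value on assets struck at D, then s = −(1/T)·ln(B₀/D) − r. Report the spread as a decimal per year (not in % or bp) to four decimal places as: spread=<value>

spread=0.0250

d₁ = [ln(V₀/D) + (r + σ²/2)T] / (σ√T)
   = [ln(125.9234/86.5143) + (0.0375 + 0.5·0.3207²)·3.0927] / (0.3207·√3.0927)
   = [0.375364 + 0.275016] / 0.563985 = 1.153186
d₂ = d₁ − σ√T = 1.153186 − 0.563985 = 0.589201
N(d₁) = 0.875583,  N(d₂) = 0.722137,  e^(−rT) = 0.890496
E₀ = V₀·N(d₁) − D·e^(−rT)·N(d₂)
   = 125.9234·0.875583 − 86.5143·0.890496·0.722137 = 54.622494
B₀ = V₀ − E₀ = 125.9234 − 54.622494 = 71.300906
spread = −(1/T)·ln(B₀/D) − r = −(1/3.0927)·ln(71.300906/86.5143) − 0.0375 = 0.02503458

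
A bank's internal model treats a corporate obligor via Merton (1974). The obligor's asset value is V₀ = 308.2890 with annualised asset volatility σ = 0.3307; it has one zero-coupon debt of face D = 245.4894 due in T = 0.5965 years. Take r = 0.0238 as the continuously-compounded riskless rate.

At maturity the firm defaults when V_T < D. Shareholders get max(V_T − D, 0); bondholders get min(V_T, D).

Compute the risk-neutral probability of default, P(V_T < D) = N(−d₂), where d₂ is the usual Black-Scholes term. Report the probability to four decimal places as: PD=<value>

d₁ = [ln(V₀/D) + (r + σ²/2)T] / (σ√T)
   = [ln(308.2890/245.4894) + (0.0238 + 0.5·0.3307²)·0.5965] / (0.3307·√0.5965)
   = [0.227784 + 0.046814] / 0.255411 = 1.075122
d₂ = d₁ − σ√T = 1.075122 − 0.255411 = 0.819711
risk-neutral PD = N(−d₂) = N(-0.819711) = 0.206190

PD=0.2062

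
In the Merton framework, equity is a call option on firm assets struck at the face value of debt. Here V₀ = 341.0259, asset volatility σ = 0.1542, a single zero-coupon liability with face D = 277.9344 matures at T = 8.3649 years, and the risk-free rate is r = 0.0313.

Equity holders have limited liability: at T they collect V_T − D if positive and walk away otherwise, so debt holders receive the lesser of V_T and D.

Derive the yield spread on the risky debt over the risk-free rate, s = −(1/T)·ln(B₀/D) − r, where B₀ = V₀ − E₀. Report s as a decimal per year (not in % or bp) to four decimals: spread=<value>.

spread=0.0052

d₁ = [ln(V₀/D) + (r + σ²/2)T] / (σ√T)
   = [ln(341.0259/277.9344) + (0.0313 + 0.5·0.1542²)·8.3649] / (0.1542·√8.3649)
   = [0.204573 + 0.361270] / 0.445979 = 1.268766
d₂ = d₁ − σ√T = 1.268766 − 0.445979 = 0.822787
N(d₁) = 0.897738,  N(d₂) = 0.794685,  e^(−rT) = 0.769648
E₀ = V₀·N(d₁) − D·e^(−rT)·N(d₂)
   = 341.0259·0.897738 − 277.9344·0.769648·0.794685 = 136.159254
B₀ = V₀ − E₀ = 341.0259 − 136.159254 = 204.866646
spread = −(1/T)·ln(B₀/D) − r = −(1/8.3649)·ln(204.866646/277.9344) − 0.0313 = 0.00516497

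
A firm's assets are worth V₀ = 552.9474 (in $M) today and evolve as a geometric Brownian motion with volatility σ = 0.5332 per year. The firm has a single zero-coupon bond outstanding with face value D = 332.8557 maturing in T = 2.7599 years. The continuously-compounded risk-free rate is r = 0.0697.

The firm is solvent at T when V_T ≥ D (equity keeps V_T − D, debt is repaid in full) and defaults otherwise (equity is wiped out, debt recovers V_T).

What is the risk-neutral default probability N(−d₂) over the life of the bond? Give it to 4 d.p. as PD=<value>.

PD=0.3642

d₁ = [ln(V₀/D) + (r + σ²/2)T] / (σ√T)
   = [ln(552.9474/332.8557) + (0.0697 + 0.5·0.5332²)·2.7599] / (0.5332·√2.7599)
   = [0.507554 + 0.584688] / 0.885802 = 1.233054
d₂ = d₁ − σ√T = 1.233054 − 0.885802 = 0.347251
risk-neutral PD = N(−d₂) = N(-0.347251) = 0.364201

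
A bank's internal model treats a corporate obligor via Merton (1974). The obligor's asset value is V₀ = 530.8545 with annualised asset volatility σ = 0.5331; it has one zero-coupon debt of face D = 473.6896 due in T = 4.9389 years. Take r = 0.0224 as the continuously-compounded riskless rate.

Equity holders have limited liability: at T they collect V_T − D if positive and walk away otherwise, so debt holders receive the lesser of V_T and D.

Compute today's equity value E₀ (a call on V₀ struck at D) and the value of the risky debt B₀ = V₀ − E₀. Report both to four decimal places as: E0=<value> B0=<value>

E0=269.9016 B0=260.9529

d₁ = [ln(V₀/D) + (r + σ²/2)T] / (σ√T)
   = [ln(530.8545/473.6896) + (0.0224 + 0.5·0.5331²)·4.9389] / (0.5331·√4.9389)
   = [0.113936 + 0.812438] / 1.184742 = 0.781920
d₂ = d₁ − σ√T = 0.781920 − 1.184742 = -0.402822
N(d₁) = 0.782869,  N(d₂) = 0.343540,  e^(−rT) = 0.895269
E₀ = V₀·N(d₁) − D·e^(−rT)·N(d₂)
   = 530.8545·0.782869 − 473.6896·0.895269·0.343540 = 269.901556
B₀ = V₀ − E₀ = 530.8545 − 269.901556 = 260.952944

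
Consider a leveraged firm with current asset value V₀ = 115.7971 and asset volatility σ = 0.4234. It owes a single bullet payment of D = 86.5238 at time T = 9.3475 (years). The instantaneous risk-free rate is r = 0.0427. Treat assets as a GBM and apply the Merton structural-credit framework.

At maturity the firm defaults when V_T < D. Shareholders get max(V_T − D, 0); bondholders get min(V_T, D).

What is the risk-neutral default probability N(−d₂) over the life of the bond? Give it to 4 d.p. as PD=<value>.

d₁ = [ln(V₀/D) + (r + σ²/2)T] / (σ√T)
   = [ln(115.7971/86.5238) + (0.0427 + 0.5·0.4234²)·9.3475] / (0.4234·√9.3475)
   = [0.291420 + 1.236990] / 1.294490 = 1.180705
d₂ = d₁ − σ√T = 1.180705 − 1.294490 = -0.113785
risk-neutral PD = N(−d₂) = N(0.113785) = 0.545296

PD=0.5453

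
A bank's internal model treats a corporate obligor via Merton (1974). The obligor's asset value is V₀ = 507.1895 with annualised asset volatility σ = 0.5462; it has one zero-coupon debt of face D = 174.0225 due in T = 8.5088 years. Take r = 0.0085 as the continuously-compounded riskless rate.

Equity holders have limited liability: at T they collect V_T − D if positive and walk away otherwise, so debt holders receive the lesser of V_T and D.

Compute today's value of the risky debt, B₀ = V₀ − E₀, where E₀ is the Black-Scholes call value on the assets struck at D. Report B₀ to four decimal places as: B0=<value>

d₁ = [ln(V₀/D) + (r + σ²/2)T] / (σ√T)
   = [ln(507.1895/174.0225) + (0.0085 + 0.5·0.5462²)·8.5088] / (0.5462·√8.5088)
   = [1.069700 + 1.341559] / 1.593257 = 1.513415
d₂ = d₁ − σ√T = 1.513415 − 1.593257 = -0.079842
N(d₁) = 0.934913,  N(d₂) = 0.468181,  e^(−rT) = 0.930229
E₀ = V₀·N(d₁) − D·e^(−rT)·N(d₂)
   = 507.1895·0.934913 − 174.0225·0.930229·0.468181 = 398.388437
B₀ = V₀ − E₀ = 507.1895 − 398.388437 = 108.801063

B0=108.8011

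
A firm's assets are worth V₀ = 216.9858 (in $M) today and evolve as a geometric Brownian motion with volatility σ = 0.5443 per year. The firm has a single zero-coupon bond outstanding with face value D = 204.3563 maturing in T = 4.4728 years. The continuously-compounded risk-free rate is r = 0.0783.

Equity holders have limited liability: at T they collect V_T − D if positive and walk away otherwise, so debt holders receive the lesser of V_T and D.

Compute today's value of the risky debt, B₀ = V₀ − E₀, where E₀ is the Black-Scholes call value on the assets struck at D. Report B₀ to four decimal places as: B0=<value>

B0=97.6185

d₁ = [ln(V₀/D) + (r + σ²/2)T] / (σ√T)
   = [ln(216.9858/204.3563) + (0.0783 + 0.5·0.5443²)·4.4728] / (0.5443·√4.4728)
   = [0.059967 + 1.012782] / 1.151140 = 0.931901
d₂ = d₁ − σ√T = 0.931901 − 1.151140 = -0.219239
N(d₁) = 0.824306,  N(d₂) = 0.413232,  e^(−rT) = 0.704533
E₀ = V₀·N(d₁) − D·e^(−rT)·N(d₂)
   = 216.9858·0.824306 − 204.3563·0.704533·0.413232 = 119.367347
B₀ = V₀ − E₀ = 216.9858 − 119.367347 = 97.618453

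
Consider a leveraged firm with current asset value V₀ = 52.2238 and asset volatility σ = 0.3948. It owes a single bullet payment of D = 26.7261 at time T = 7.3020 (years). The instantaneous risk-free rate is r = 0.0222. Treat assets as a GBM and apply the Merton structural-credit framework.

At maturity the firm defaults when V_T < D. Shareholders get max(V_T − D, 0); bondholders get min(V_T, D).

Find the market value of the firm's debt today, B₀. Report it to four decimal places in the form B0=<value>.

B0=18.5128

d₁ = [ln(V₀/D) + (r + σ²/2)T] / (σ√T)
   = [ln(52.2238/26.7261) + (0.0222 + 0.5·0.3948²)·7.3020] / (0.3948·√7.3020)
   = [0.669898 + 0.731175] / 1.066837 = 1.313296
d₂ = d₁ − σ√T = 1.313296 − 1.066837 = 0.246459
N(d₁) = 0.905458,  N(d₂) = 0.597337,  e^(−rT) = 0.850352
E₀ = V₀·N(d₁) − D·e^(−rT)·N(d₂)
   = 52.2238·0.905458 − 26.7261·0.850352·0.597337 = 33.711047
B₀ = V₀ − E₀ = 52.2238 − 33.711047 = 18.512753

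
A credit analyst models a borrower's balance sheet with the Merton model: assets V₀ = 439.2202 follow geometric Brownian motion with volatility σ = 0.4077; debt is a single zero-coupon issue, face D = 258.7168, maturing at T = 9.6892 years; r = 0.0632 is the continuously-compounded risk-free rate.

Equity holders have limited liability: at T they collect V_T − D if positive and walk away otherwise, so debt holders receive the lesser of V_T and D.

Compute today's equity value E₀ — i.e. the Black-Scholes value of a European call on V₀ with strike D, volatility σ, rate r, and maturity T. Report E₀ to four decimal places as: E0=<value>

E0=326.9898

d₁ = [ln(V₀/D) + (r + σ²/2)T] / (σ√T)
   = [ln(439.2202/258.7168) + (0.0632 + 0.5·0.4077²)·9.6892] / (0.4077·√9.6892)
   = [0.529267 + 1.417623] / 1.269067 = 1.534111
d₂ = d₁ − σ√T = 1.534111 − 1.269067 = 0.265044
N(d₁) = 0.937499,  N(d₂) = 0.604512,  e^(−rT) = 0.542071
E₀ = V₀·N(d₁) − D·e^(−rT)·N(d₂)
   = 439.2202·0.937499 − 258.7168·0.542071·0.604512 = 326.989838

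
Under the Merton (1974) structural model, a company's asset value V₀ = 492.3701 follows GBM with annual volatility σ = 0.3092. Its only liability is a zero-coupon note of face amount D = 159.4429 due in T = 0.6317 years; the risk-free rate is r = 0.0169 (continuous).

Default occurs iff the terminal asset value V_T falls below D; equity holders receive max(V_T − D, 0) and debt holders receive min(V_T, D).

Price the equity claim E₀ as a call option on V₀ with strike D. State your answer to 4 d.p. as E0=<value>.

d₁ = [ln(V₀/D) + (r + σ²/2)T] / (σ√T)
   = [ln(492.3701/159.4429) + (0.0169 + 0.5·0.3092²)·0.6317] / (0.3092·√0.6317)
   = [1.127545 + 0.040872] / 0.245751 = 4.754480
d₂ = d₁ − σ√T = 4.754480 − 0.245751 = 4.508729
N(d₁) = 0.999999,  N(d₂) = 0.999997,  e^(−rT) = 0.989381
E₀ = V₀·N(d₁) − D·e^(−rT)·N(d₂)
   = 492.3701·0.999999 − 159.4429·0.989381·0.999997 = 334.620340

E0=334.6203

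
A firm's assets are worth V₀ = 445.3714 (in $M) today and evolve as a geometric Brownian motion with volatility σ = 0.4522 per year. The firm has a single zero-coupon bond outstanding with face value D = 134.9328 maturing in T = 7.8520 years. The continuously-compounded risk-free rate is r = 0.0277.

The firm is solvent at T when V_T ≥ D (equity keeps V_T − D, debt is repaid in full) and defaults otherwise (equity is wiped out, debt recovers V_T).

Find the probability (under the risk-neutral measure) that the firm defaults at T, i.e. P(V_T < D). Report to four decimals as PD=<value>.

PD=0.3154

d₁ = [ln(V₀/D) + (r + σ²/2)T] / (σ√T)
   = [ln(445.3714/134.9328) + (0.0277 + 0.5·0.4522²)·7.8520] / (0.4522·√7.8520)
   = [1.194132 + 1.020308] / 1.267129 = 1.747604
d₂ = d₁ − σ√T = 1.747604 − 1.267129 = 0.480476
risk-neutral PD = N(−d₂) = N(-0.480476) = 0.315445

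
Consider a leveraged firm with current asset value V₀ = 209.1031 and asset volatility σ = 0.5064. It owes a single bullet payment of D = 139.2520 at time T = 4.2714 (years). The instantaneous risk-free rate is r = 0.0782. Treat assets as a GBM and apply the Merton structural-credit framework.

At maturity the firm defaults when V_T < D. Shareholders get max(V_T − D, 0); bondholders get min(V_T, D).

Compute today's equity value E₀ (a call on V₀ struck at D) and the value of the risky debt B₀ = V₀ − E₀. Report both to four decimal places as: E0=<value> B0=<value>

d₁ = [ln(V₀/D) + (r + σ²/2)T] / (σ√T)
   = [ln(209.1031/139.2520) + (0.0782 + 0.5·0.5064²)·4.2714] / (0.5064·√4.2714)
   = [0.406542 + 0.881704] / 1.046595 = 1.230893
d₂ = d₁ − σ√T = 1.230893 − 1.046595 = 0.184297
N(d₁) = 0.890819,  N(d₂) = 0.573110,  e^(−rT) = 0.716037
E₀ = V₀·N(d₁) − D·e^(−rT)·N(d₂)
   = 209.1031·0.890819 − 139.2520·0.716037·0.573110 = 129.128364
B₀ = V₀ − E₀ = 209.1031 − 129.128364 = 79.974736

E0=129.1284 B0=79.9747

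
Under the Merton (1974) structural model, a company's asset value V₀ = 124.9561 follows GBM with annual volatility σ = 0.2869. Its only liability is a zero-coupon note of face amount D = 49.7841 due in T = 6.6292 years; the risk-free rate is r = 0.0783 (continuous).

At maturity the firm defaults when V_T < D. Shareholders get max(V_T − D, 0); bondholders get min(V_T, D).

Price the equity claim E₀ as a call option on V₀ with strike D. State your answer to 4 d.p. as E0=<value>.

E0=95.7457

d₁ = [ln(V₀/D) + (r + σ²/2)T] / (σ√T)
   = [ln(124.9561/49.7841) + (0.0783 + 0.5·0.2869²)·6.6292] / (0.2869·√6.6292)
   = [0.920267 + 0.791896] / 0.738688 = 2.317843
d₂ = d₁ − σ√T = 2.317843 − 0.738688 = 1.579155
N(d₁) = 0.989771,  N(d₂) = 0.942850,  e^(−rT) = 0.595076
E₀ = V₀·N(d₁) − D·e^(−rT)·N(d₂)
   = 124.9561·0.989771 − 49.7841·0.595076·0.942850 = 95.745711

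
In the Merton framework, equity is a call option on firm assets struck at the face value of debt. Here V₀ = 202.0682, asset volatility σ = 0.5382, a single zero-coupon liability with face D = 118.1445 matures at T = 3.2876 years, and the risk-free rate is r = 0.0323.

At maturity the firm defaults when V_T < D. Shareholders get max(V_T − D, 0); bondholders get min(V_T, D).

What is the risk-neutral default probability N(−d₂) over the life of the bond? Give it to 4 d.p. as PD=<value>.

d₁ = [ln(V₀/D) + (r + σ²/2)T] / (σ√T)
   = [ln(202.0682/118.1445) + (0.0323 + 0.5·0.5382²)·3.2876] / (0.5382·√3.2876)
   = [0.536697 + 0.582331] / 0.975850 = 1.146721
d₂ = d₁ − σ√T = 1.146721 − 0.975850 = 0.170871
risk-neutral PD = N(−d₂) = N(-0.170871) = 0.432163

PD=0.4322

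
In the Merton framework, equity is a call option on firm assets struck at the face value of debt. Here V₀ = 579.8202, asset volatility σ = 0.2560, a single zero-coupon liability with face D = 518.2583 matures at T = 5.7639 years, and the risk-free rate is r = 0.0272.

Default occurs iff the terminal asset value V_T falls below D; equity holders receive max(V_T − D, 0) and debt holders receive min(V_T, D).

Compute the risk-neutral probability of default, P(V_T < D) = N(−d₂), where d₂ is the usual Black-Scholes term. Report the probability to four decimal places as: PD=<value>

PD=0.4481

d₁ = [ln(V₀/D) + (r + σ²/2)T] / (σ√T)
   = [ln(579.8202/518.2583) + (0.0272 + 0.5·0.2560²)·5.7639] / (0.2560·√5.7639)
   = [0.112244 + 0.345650] / 0.614608 = 0.745018
d₂ = d₁ − σ√T = 0.745018 − 0.614608 = 0.130410
risk-neutral PD = N(−d₂) = N(-0.130410) = 0.448121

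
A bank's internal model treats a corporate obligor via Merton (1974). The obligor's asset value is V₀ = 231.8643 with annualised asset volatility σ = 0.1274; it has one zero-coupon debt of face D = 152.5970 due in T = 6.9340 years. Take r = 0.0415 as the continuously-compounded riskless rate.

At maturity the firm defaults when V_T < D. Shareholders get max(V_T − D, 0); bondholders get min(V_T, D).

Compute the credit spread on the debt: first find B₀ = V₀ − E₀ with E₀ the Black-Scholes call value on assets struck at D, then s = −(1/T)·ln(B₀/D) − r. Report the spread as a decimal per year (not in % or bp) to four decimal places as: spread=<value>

d₁ = [ln(V₀/D) + (r + σ²/2)T] / (σ√T)
   = [ln(231.8643/152.5970) + (0.0415 + 0.5·0.1274²)·6.9340] / (0.1274·√6.9340)
   = [0.418352 + 0.344033] / 0.335476 = 2.272547
d₂ = d₁ − σ√T = 2.272547 − 0.335476 = 1.937071
N(d₁) = 0.988473,  N(d₂) = 0.973632,  e^(−rT) = 0.749941
E₀ = V₀·N(d₁) − D·e^(−rT)·N(d₂)
   = 231.8643·0.988473 − 152.5970·0.749941·0.973632 = 117.770499
B₀ = V₀ − E₀ = 231.8643 − 117.770499 = 114.093801
spread = −(1/T)·ln(B₀/D) − r = −(1/6.9340)·ln(114.093801/152.5970) − 0.0415 = 0.00043532

spread=0.0004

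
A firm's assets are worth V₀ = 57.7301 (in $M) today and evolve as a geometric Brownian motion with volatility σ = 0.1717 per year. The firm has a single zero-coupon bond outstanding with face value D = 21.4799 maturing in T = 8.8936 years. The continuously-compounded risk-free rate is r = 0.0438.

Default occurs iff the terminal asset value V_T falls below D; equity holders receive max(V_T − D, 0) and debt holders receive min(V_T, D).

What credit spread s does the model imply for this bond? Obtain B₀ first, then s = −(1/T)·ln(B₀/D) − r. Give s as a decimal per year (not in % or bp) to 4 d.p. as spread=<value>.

spread=0.0001

d₁ = [ln(V₀/D) + (r + σ²/2)T] / (σ√T)
   = [ln(57.7301/21.4799) + (0.0438 + 0.5·0.1717²)·8.8936] / (0.1717·√8.8936)
   = [0.988661 + 0.520635] / 0.512046 = 2.947579
d₂ = d₁ − σ√T = 2.947579 − 0.512046 = 2.435533
N(d₁) = 0.998399,  N(d₂) = 0.992565,  e^(−rT) = 0.677369
E₀ = V₀·N(d₁) − D·e^(−rT)·N(d₂)
   = 57.7301·0.998399 − 21.4799·0.677369·0.992565 = 43.196020
B₀ = V₀ − E₀ = 57.7301 − 43.196020 = 14.534080
spread = −(1/T)·ln(B₀/D) − r = −(1/8.8936)·ln(14.534080/21.4799) − 0.0438 = 0.00012163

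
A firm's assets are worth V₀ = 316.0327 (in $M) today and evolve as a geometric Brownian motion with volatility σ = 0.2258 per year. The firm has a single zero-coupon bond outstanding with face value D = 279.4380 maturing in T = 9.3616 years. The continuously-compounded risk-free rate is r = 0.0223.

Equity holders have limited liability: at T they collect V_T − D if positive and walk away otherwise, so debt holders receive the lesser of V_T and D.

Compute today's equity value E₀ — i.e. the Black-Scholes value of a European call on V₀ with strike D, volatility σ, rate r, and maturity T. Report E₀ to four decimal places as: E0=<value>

d₁ = [ln(V₀/D) + (r + σ²/2)T] / (σ√T)
   = [ln(316.0327/279.4380) + (0.0223 + 0.5·0.2258²)·9.3616] / (0.2258·√9.3616)
   = [0.123065 + 0.447417] / 0.690874 = 0.825740
d₂ = d₁ − σ√T = 0.825740 − 0.690874 = 0.134866
N(d₁) = 0.795524,  N(d₂) = 0.553641,  e^(−rT) = 0.811587
E₀ = V₀·N(d₁) − D·e^(−rT)·N(d₂)
   = 316.0327·0.795524 − 279.4380·0.811587·0.553641 = 125.852386

E0=125.8524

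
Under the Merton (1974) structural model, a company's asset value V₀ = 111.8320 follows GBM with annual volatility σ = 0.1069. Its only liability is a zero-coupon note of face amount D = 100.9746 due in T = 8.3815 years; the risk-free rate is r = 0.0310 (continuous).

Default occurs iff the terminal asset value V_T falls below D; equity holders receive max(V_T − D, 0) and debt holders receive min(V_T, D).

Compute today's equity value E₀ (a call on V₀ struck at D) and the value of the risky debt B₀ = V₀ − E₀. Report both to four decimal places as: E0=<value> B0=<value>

d₁ = [ln(V₀/D) + (r + σ²/2)T] / (σ√T)
   = [ln(111.8320/100.9746) + (0.0310 + 0.5·0.1069²)·8.3815] / (0.1069·√8.3815)
   = [0.102129 + 0.307717] / 0.309484 = 1.324285
d₂ = d₁ − σ√T = 1.324285 − 0.309484 = 1.014801
N(d₁) = 0.907296,  N(d₂) = 0.844900,  e^(−rT) = 0.771185
E₀ = V₀·N(d₁) − D·e^(−rT)·N(d₂)
   = 111.8320·0.907296 − 100.9746·0.771185·0.844900 = 35.672259
B₀ = V₀ − E₀ = 111.8320 − 35.672259 = 76.159741

E0=35.6723 B0=76.1597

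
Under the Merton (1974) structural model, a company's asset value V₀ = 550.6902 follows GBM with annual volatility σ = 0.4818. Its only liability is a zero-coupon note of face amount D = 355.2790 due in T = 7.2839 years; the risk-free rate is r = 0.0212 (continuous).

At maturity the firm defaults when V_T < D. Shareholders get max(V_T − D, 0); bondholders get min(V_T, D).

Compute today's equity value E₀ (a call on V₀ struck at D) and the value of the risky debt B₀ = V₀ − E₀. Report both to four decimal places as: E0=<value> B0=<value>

E0=347.9290 B0=202.7612

d₁ = [ln(V₀/D) + (r + σ²/2)T] / (σ√T)
   = [ln(550.6902/355.2790) + (0.0212 + 0.5·0.4818²)·7.2839] / (0.4818·√7.2839)
   = [0.438269 + 0.999829] / 1.300316 = 1.105961
d₂ = d₁ − σ√T = 1.105961 − 1.300316 = -0.194355
N(d₁) = 0.865628,  N(d₂) = 0.422949,  e^(−rT) = 0.856913
E₀ = V₀·N(d₁) − D·e^(−rT)·N(d₂)
   = 550.6902·0.865628 − 355.2790·0.856913·0.422949 = 347.929019
B₀ = V₀ − E₀ = 550.6902 − 347.929019 = 202.761181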